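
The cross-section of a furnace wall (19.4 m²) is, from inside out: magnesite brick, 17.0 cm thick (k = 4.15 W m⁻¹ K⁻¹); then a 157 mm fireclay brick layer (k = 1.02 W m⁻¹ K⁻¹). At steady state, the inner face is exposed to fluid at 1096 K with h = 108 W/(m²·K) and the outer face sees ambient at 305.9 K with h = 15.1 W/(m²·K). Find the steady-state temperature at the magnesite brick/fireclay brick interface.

T = 949 K

Series thermal resistances, inner to outer:
  R_conv,in = 1/(hA) = 1/(108·19.4) = 4.773×10^-4 K/W
  R_magnesite brick = L/(kA) = 0.170/(4.15·19.4) = 0.002112 K/W
  R_fireclay brick = L/(kA) = 0.157/(1.02·19.4) = 0.007934 K/W
  R_conv,out = 1/(hA) = 1/(15.1·19.4) = 0.003414 K/W
ΣR = 4.773×10^-4 + 0.002112 + 0.007934 + 0.003414 = 0.01394 K/W
Q = ΔT/ΣR = (1096 K − 305.9 K)/0.01394 = 56680 W
From the inner boundary to the magnesite brick/fireclay brick interface, ΣR_partial = 0.002589 K/W.
T_interface = T_in − Q·ΣR_partial = 1096 K − (56680)(0.002589) = 949 K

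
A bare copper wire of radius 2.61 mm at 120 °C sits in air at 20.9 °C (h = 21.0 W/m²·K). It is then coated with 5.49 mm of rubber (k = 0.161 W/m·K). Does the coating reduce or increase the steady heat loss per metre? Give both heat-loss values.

Critical radius for a cylinder: r_cr = k/h = 0.00767 m = 0.767 cm.
Outer radius after coating: r₂ = 0.00261 + 0.00549 = 0.00810 m.
r₁ < r_cr < r₂: heat loss rises to a maximum at r_cr then falls. Whether the coating helps depends on whether Q(r₂) has dropped back below Q(r₁).
Bare: R = 1/(2πr₁h) = 2.904 m·K/W; Q = 99.1/2.904 = 34.1 W/m.
Coated: R = R_cond + R_conv = 2.055 m·K/W; Q = 99.1/2.055 = 48.2 W/m.

increases: 34.1 → 48.2 W/m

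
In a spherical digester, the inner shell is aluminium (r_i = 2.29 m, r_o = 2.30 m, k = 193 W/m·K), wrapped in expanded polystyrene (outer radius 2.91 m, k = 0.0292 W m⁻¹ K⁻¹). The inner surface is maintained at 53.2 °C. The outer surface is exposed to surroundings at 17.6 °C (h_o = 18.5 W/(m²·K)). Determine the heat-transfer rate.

Q = 143 W

Resistance network (inner→outer):
  R_aluminium = (1/2.29 − 1/2.30)/(4πk) = 0.001899/(4π·193) = 7.828×10^-7 K/W
  R_expanded polystyrene = (1/2.30 − 1/2.91)/(4πk) = 0.09114/(4π·0.0292) = 0.2484 K/W
  R_conv,out = 1/(4πr²h) = 1/(4π·2.91²·18.5) = 5.080×10^-4 K/W
ΣR = 7.828×10^-7 + 0.2484 + 5.080×10^-4 = 0.2489 K/W
Q = ΔT/ΣR = (53.2 °C − 17.6 °C)/0.2489 = 143 W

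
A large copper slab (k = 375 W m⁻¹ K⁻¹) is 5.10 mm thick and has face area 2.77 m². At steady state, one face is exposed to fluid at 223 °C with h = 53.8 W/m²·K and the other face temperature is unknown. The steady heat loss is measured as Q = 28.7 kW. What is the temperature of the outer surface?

Series resistances:
  R_conv,in = 1/(hA) = 1/(53.8·2.77) = 0.006710 K/W
  R_copper = L/(kA) = 0.00510/(375·2.77) = 4.910×10^-6 K/W
ΣR = 0.006715 K/W
ΔT = Q·ΣR = 28700 × 0.006715 = 192.7 K
Heat flows outward, so T_out = T_in − ΔT = 223 − 192.7 = 30.3 °C

T_out = 30.3 °C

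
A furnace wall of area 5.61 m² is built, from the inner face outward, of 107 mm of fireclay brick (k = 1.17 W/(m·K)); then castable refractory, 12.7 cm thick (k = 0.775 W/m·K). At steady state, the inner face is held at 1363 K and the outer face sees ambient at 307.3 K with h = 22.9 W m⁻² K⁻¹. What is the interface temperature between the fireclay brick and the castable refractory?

T = 1040 K

Series thermal resistances, inner to outer:
  R_fireclay brick = L/(kA) = 0.107/(1.17·5.61) = 0.01630 K/W
  R_castable refractory = L/(kA) = 0.127/(0.775·5.61) = 0.02921 K/W
  R_conv,out = 1/(hA) = 1/(22.9·5.61) = 0.007784 K/W
ΣR = 0.01630 + 0.02921 + 0.007784 = 0.05329 K/W
Q = ΔT/ΣR = (1363 K − 307.3 K)/0.05329 = 19810 W
From the inner boundary to the fireclay brick/castable refractory interface, ΣR_partial = 0.01630 K/W.
T_interface = T_in − Q·ΣR_partial = 1363 K − (19810)(0.01630) = 1040 K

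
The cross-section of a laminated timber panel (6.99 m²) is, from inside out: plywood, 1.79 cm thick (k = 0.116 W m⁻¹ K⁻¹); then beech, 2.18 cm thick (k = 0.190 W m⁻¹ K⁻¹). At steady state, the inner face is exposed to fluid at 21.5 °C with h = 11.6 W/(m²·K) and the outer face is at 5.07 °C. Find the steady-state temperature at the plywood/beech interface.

T = 10.4 °C

Series thermal resistances, inner to outer:
  R_conv,in = 1/(hA) = 1/(11.6·6.99) = 0.01233 K/W
  R_plywood = L/(kA) = 0.0179/(0.116·6.99) = 0.02208 K/W
  R_beech = L/(kA) = 0.0218/(0.190·6.99) = 0.01641 K/W
ΣR = 0.01233 + 0.02208 + 0.01641 = 0.05082 K/W
Q = ΔT/ΣR = (21.5 °C − 5.07 °C)/0.05082 = 323.3 W
From the inner boundary to the plywood/beech interface, ΣR_partial = 0.03441 K/W.
T_interface = T_in − Q·ΣR_partial = 21.5 °C − (323.3)(0.03441) = 10.4 °C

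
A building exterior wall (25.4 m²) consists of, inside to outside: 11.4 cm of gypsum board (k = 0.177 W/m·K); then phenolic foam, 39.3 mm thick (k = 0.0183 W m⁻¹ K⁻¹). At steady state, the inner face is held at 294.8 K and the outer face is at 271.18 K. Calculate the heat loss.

Q = 215 W

Treat each layer as a resistance in series:
  R_gypsum board = L/(kA) = 0.114/(0.177·25.4) = 0.02536 K/W
  R_phenolic foam = L/(kA) = 0.0393/(0.0183·25.4) = 0.08455 K/W
ΣR = 0.02536 + 0.08455 = 0.1099 K/W
Q = ΔT/ΣR = (294.8 K − 271.18 K)/0.1099 = 215 W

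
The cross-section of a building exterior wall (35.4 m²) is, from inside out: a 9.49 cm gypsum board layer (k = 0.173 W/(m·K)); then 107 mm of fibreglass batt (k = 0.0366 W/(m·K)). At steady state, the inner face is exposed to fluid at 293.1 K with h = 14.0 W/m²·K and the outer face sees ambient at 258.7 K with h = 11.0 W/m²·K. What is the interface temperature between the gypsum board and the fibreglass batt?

Resistance network (inner→outer):
  R_conv,in = 1/(hA) = 1/(14.0·35.4) = 0.002018 K/W
  R_gypsum board = L/(kA) = 0.0949/(0.173·35.4) = 0.01550 K/W
  R_fibreglass batt = L/(kA) = 0.107/(0.0366·35.4) = 0.08258 K/W
  R_conv,out = 1/(hA) = 1/(11.0·35.4) = 0.002568 K/W
ΣR = 0.002018 + 0.01550 + 0.08258 + 0.002568 = 0.1027 K/W
Q = ΔT/ΣR = (293.1 K − 258.7 K)/0.1027 = 335.0 W
From the inner boundary to the gypsum board/fibreglass batt interface, ΣR_partial = 0.01752 K/W.
T_interface = T_in − Q·ΣR_partial = 293.1 K − (335.0)(0.01752) = 287.2 K

T = 287.2 K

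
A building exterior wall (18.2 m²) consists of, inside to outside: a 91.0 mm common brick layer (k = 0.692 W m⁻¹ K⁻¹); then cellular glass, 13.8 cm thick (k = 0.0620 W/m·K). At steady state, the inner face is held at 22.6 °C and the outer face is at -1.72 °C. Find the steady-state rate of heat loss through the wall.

Series thermal resistances, inner to outer:
  R_common brick = L/(kA) = 0.0910/(0.692·18.2) = 0.007225 K/W
  R_cellular glass = L/(kA) = 0.138/(0.0620·18.2) = 0.1223 K/W
ΣR = 0.007225 + 0.1223 = 0.1295 K/W
Q = ΔT/ΣR = (22.6 °C − -1.72 °C)/0.1295 = 188 W

Q = 188 W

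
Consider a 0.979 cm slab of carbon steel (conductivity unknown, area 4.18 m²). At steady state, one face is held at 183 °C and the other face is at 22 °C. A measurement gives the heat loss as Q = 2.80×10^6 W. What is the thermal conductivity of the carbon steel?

ΣR = ΔT/Q = |183 − 22|/2.80×10^6 = 5.750×10^-5 K/W
L/(kA) = 5.750×10^-5 ⇒ k = 0.00979/(5.750×10^-5·4.18) = 40.7 W/m·K

k = 40.7 W/m·K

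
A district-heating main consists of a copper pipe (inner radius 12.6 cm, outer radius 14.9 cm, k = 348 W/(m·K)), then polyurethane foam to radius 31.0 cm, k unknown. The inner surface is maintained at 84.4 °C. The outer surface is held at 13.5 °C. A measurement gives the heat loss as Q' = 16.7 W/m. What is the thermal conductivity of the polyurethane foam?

k = 0.0275 W/m·K

ΣR = ΔT/Q' = |84.4 − 13.5|/16.7 = 4.246 m·K/W
Known resistances:
  R'_copper = ln(0.149/0.126)/(2πk) = 0.1677/(2π·348) = 7.668×10^-5 m·K/W
R_polyurethane foam = ΣR − ΣR_known = 4.246 − 7.668×10^-5 = 4.246 m·K/W
ln(r₂/r₁)/(2πk) = 4.246 ⇒ k = 0.7326/(2π·4.246) = 0.0275 W/m·K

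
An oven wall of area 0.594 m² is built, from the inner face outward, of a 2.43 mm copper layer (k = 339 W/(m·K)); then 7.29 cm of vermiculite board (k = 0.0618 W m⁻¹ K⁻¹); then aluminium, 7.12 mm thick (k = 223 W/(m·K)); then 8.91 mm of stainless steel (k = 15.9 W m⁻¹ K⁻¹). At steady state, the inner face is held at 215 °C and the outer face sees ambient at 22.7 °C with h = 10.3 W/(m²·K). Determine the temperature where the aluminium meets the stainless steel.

Treat each layer as a resistance in series:
  R_copper = L/(kA) = 0.00243/(339·0.594) = 1.207×10^-5 K/W
  R_vermiculite board = L/(kA) = 0.0729/(0.0618·0.594) = 1.986 K/W
  R_aluminium = L/(kA) = 0.00712/(223·0.594) = 5.375×10^-5 K/W
  R_stainless steel = L/(kA) = 0.00891/(15.9·0.594) = 9.434×10^-4 K/W
  R_conv,out = 1/(hA) = 1/(10.3·0.594) = 0.1634 K/W
ΣR = 1.207×10^-5 + 1.986 + 5.375×10^-5 + 9.434×10^-4 + 0.1634 = 2.150 K/W
Q = ΔT/ΣR = (215 °C − 22.7 °C)/2.150 = 89.44 W
From the inner boundary to the aluminium/stainless steel interface, ΣR_partial = 1.986 K/W.
T_interface = T_in − Q·ΣR_partial = 215 °C − (89.44)(1.986) = 37.4 °C

T = 37.4 °C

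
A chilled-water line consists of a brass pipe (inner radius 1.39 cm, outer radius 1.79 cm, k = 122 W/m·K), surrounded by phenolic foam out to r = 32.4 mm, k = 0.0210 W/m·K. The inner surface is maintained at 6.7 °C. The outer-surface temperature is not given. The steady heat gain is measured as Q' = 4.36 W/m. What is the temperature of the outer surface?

T_out = 26.3 °C

Sum the resistances:
  R'_brass = ln(0.0179/0.0139)/(2πk) = 0.2529/(2π·122) = 3.299×10^-4 m·K/W
  R'_phenolic foam = ln(0.0324/0.0179)/(2πk) = 0.5934/(2π·0.0210) = 4.497 m·K/W
ΣR = 4.497 m·K/W
ΔT = Q'·ΣR = 4.36 × 4.497 = 19.61 K
Heat flows inward, so T_out = T_in + ΔT = 6.7 + 19.61 = 26.3 °C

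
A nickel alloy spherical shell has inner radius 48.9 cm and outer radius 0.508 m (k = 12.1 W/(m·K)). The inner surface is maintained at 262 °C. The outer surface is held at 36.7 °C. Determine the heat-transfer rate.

Q = 448 kW

Q = 4πk·ΔT/(1/r₁ − 1/r₂) = 4π × 12.1 × 225.3 / (1/0.489 − 1/0.508) = 4.48×10^5 W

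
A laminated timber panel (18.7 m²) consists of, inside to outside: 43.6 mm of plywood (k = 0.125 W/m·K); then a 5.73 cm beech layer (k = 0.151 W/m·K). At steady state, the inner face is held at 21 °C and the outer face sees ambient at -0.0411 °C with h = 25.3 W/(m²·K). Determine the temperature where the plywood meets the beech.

T = 11.4 °C

Resistance network (inner→outer):
  R_plywood = L/(kA) = 0.0436/(0.125·18.7) = 0.01865 K/W
  R_beech = L/(kA) = 0.0573/(0.151·18.7) = 0.02029 K/W
  R_conv,out = 1/(hA) = 1/(25.3·18.7) = 0.002114 K/W
ΣR = 0.01865 + 0.02029 + 0.002114 = 0.04105 K/W
Q = ΔT/ΣR = (21 °C − -0.0411 °C)/0.04105 = 512.6 W
From the inner boundary to the plywood/beech interface, ΣR_partial = 0.01865 K/W.
T_interface = T_in − Q·ΣR_partial = 21 °C − (512.6)(0.01865) = 11.4 °C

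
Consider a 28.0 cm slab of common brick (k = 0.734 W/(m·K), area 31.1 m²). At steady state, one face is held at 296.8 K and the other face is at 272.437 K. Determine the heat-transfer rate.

Q = 1990 W

Q = kA·ΔT/L = 0.734 × 31.1 × |296.8 K − 272.437 K| / 0.280 = 1990 W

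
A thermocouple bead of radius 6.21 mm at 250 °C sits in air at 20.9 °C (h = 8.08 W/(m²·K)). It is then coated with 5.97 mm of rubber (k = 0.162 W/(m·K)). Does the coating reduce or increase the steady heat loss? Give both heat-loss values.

increases: 0.897 → 2.18 W

Critical radius for a sphere: r_cr = 2k/h = 0.0401 m = 4.01 cm.
Outer radius after coating: r₂ = 0.00621 + 0.00597 = 0.01218 m.
Since r₁ < r_cr and r₂ ≤ r_cr, the coating moves toward the maximum at r_cr — heat loss rises.
Bare: R = 1/(4πr₁²h) = 255.4 K/W; Q = 229.1/255.4 = 0.897 W.
Coated: R = R_cond + R_conv = 105.2 K/W; Q = 229.1/105.2 = 2.18 W.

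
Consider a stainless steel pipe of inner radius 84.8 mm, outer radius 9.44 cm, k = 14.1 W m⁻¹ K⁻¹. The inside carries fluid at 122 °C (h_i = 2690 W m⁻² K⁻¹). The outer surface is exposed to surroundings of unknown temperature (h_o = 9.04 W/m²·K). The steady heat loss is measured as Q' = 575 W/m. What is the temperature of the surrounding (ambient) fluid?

Sum the resistances:
  R'_conv,in = 1/(2πr h) = 1/(2π·0.0848·2690) = 6.977×10^-4 m·K/W
  R'_stainless steel = ln(0.0944/0.0848)/(2πk) = 0.1072/(2π·14.1) = 0.001211 m·K/W
  R'_conv,out = 1/(2πr h) = 1/(2π·0.0944·9.04) = 0.1865 m·K/W
ΣR = 0.1884 m·K/W
ΔT = Q'·ΣR = 575 × 0.1884 = 108.3 K
Heat flows outward, so T_out = T_in − ΔT = 122 − 108.3 = 13.7 °C

T_out = 13.7 °C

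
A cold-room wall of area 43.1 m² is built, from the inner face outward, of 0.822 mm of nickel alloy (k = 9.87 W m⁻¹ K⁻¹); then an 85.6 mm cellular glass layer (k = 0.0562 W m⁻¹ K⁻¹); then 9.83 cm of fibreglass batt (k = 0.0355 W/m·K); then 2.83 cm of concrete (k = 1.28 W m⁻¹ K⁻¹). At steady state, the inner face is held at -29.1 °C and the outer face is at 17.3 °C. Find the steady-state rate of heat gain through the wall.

Q = 464 W

Treat each layer as a resistance in series:
  R_nickel alloy = L/(kA) = 8.22×10^-4/(9.87·43.1) = 1.932×10^-6 K/W
  R_cellular glass = L/(kA) = 0.0856/(0.0562·43.1) = 0.03534 K/W
  R_fibreglass batt = L/(kA) = 0.0983/(0.0355·43.1) = 0.06425 K/W
  R_concrete = L/(kA) = 0.0283/(1.28·43.1) = 5.130×10^-4 K/W
ΣR = 1.932×10^-6 + 0.03534 + 0.06425 + 5.130×10^-4 = 0.1001 K/W
Q = ΔT/ΣR = (-29.1 °C − 17.3 °C)/0.1001 = -464 W
(Negative Q ⇒ heat flows inward; heat gain = 464 W.)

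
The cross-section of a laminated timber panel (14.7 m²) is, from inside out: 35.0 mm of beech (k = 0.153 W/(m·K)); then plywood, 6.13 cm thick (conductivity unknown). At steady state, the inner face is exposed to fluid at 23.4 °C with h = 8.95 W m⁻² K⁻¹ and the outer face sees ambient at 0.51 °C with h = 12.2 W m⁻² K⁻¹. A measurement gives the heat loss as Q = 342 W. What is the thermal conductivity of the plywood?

ΣR = ΔT/Q = |23.4 − 0.51|/342 = 0.06693 K/W
Known resistances:
  R_conv,in = 1/(hA) = 1/(8.95·14.7) = 0.007601 K/W
  R_beech = L/(kA) = 0.0350/(0.153·14.7) = 0.01556 K/W
  R_conv,out = 1/(hA) = 1/(12.2·14.7) = 0.005576 K/W
R_plywood = ΣR − ΣR_known = 0.06693 − 0.02874 = 0.03819 K/W
L/(kA) = 0.03819 ⇒ k = 0.0613/(0.03819·14.7) = 0.109 W/m·K

k = 0.109 W/m·K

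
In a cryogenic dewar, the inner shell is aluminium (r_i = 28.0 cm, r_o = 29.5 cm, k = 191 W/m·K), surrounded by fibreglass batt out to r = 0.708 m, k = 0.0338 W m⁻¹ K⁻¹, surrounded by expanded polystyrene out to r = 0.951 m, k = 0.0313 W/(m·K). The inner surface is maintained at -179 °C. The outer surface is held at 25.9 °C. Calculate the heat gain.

Q = 36.8 W

Resistance network (inner→outer):
  R_aluminium = (1/0.280 − 1/0.295)/(4πk) = 0.1816/(4π·191) = 7.566×10^-5 K/W
  R_fibreglass batt = (1/0.295 − 1/0.708)/(4πk) = 1.977/(4π·0.0338) = 4.656 K/W
  R_expanded polystyrene = (1/0.708 − 1/0.951)/(4πk) = 0.3609/(4π·0.0313) = 0.9176 K/W
ΣR = 7.566×10^-5 + 4.656 + 0.9176 = 5.574 K/W
Q = ΔT/ΣR = (-179 °C − 25.9 °C)/5.574 = -36.8 W
(Negative Q ⇒ heat flows inward; heat gain = 36.8 W.)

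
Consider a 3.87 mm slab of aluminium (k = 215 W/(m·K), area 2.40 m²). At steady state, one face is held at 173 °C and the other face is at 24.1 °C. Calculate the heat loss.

Q = 1.99×10^7 W

Q = kA·ΔT/L = 215 × 2.40 × |173 °C − 24.1 °C| / 0.00387 = 1.99×10^7 W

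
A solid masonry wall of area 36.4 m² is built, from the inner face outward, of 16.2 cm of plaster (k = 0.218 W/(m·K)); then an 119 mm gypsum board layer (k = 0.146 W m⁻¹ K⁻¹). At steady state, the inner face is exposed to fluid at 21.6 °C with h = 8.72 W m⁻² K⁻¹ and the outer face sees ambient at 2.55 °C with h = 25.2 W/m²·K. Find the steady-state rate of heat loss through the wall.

Q = 405 W

Resistance network (inner→outer):
  R_conv,in = 1/(hA) = 1/(8.72·36.4) = 0.003151 K/W
  R_plaster = L/(kA) = 0.162/(0.218·36.4) = 0.02042 K/W
  R_gypsum board = L/(kA) = 0.119/(0.146·36.4) = 0.02239 K/W
  R_conv,out = 1/(hA) = 1/(25.2·36.4) = 0.001090 K/W
ΣR = 0.003151 + 0.02042 + 0.02239 + 0.001090 = 0.04705 K/W
Q = ΔT/ΣR = (21.6 °C − 2.55 °C)/0.04705 = 405 W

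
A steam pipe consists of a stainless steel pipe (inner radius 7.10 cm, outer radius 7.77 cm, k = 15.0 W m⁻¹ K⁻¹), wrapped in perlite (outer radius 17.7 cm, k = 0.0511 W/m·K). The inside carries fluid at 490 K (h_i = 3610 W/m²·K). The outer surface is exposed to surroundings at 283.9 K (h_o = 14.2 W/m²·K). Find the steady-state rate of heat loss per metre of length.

Treat each layer as a resistance in series:
  R'_conv,in = 1/(2πr h) = 1/(2π·0.0710·3610) = 6.209×10^-4 m·K/W
  R'_stainless steel = ln(0.0777/0.0710)/(2πk) = 0.09018/(2π·15.0) = 9.568×10^-4 m·K/W
  R'_perlite = ln(0.177/0.0777)/(2πk) = 0.8233/(2π·0.0511) = 2.564 m·K/W
  R'_conv,out = 1/(2πr h) = 1/(2π·0.177·14.2) = 0.06332 m·K/W
ΣR = 6.209×10^-4 + 9.568×10^-4 + 2.564 + 0.06332 = 2.629 m·K/W
Q' = ΔT/ΣR = (490 K − 283.9 K)/2.629 = 78.4 W/m

Q' = 78.4 W/m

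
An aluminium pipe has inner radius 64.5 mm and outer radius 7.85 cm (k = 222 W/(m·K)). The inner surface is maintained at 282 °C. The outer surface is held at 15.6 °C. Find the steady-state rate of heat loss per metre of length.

Q' = 2πk·ΔT/ln(r₂/r₁) = 2π × 222 × 266.4 / ln(0.0785/0.0645) = 1.89×10^6 W/m

Q' = 1.89×10^6 W/m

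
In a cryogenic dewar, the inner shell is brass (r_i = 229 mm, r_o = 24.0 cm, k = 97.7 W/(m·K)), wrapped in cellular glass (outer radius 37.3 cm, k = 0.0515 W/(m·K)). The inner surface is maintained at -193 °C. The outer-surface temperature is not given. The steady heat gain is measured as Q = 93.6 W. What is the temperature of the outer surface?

Series resistances:
  R_brass = (1/0.229 − 1/0.240)/(4πk) = 0.2001/(4π·97.7) = 1.630×10^-4 K/W
  R_cellular glass = (1/0.240 − 1/0.373)/(4πk) = 1.486/(4π·0.0515) = 2.296 K/W
ΣR = 2.296 K/W
ΔT = Q·ΣR = 93.6 × 2.296 = 214.9 K
Heat flows inward, so T_out = T_in + ΔT = -193 + 214.9 = 21.9 °C

T_out = 21.9 °C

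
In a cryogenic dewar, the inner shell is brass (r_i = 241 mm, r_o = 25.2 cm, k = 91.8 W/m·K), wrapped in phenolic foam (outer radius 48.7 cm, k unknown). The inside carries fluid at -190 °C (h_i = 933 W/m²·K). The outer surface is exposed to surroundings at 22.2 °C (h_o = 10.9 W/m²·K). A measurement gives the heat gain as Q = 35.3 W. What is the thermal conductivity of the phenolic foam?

k = 0.0255 W/m·K

ΣR = ΔT/Q = |-190 − 22.2|/35.3 = 6.011 K/W
Known resistances:
  R_conv,in = 1/(4πr²h) = 1/(4π·0.241²·933) = 0.001469 K/W
  R_brass = (1/0.241 − 1/0.252)/(4πk) = 0.1811/(4π·91.8) = 1.570×10^-4 K/W
  R_conv,out = 1/(4πr²h) = 1/(4π·0.487²·10.9) = 0.03078 K/W
R_phenolic foam = ΣR − ΣR_known = 6.011 − 0.03241 = 5.979 K/W
(1/r₁−1/r₂)/(4πk) = 5.979 ⇒ k = 1.915/(4π·5.979) = 0.0255 W/m·K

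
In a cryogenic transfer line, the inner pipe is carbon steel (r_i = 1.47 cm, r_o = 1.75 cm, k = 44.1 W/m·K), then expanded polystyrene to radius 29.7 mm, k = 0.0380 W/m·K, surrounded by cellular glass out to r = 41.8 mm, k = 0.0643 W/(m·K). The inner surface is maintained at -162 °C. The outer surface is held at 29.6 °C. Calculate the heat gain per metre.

Q' = 62.6 W/m

Resistance network (inner→outer):
  R'_carbon steel = ln(0.0175/0.0147)/(2πk) = 0.1744/(2π·44.1) = 6.292×10^-4 m·K/W
  R'_expanded polystyrene = ln(0.0297/0.0175)/(2πk) = 0.5289/(2π·0.0380) = 2.215 m·K/W
  R'_cellular glass = ln(0.0418/0.0297)/(2πk) = 0.3417/(2π·0.0643) = 0.8459 m·K/W
ΣR = 6.292×10^-4 + 2.215 + 0.8459 = 3.062 m·K/W
Q' = ΔT/ΣR = (-162 °C − 29.6 °C)/3.062 = -62.6 W/m
(Negative Q' ⇒ heat flows inward; heat gain = 62.6 W/m.)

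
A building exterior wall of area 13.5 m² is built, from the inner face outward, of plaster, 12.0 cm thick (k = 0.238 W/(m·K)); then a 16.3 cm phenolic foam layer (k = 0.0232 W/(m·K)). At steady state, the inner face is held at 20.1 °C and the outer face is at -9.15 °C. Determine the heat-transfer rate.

Q = 52.4 W

Resistance network (inner→outer):
  R_plaster = L/(kA) = 0.120/(0.238·13.5) = 0.03735 K/W
  R_phenolic foam = L/(kA) = 0.163/(0.0232·13.5) = 0.5204 K/W
ΣR = 0.03735 + 0.5204 = 0.5577 K/W
Q = ΔT/ΣR = (20.1 °C − -9.15 °C)/0.5577 = 52.4 W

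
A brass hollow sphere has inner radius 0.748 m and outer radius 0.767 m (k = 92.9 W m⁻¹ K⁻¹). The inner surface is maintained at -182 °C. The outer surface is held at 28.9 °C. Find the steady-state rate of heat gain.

Q = 7430 kW

Q = 4πk·ΔT/(1/r₁ − 1/r₂) = 4π × 92.9 × 210.9 / (1/0.748 − 1/0.767) = 7.43×10^6 W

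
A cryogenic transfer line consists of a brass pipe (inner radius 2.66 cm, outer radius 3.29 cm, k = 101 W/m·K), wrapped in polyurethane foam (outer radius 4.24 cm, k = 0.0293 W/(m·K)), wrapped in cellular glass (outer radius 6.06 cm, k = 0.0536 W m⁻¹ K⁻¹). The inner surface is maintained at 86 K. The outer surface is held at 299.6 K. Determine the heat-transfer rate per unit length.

Q' = 87.6 W/m

Treat each layer as a resistance in series:
  R'_brass = ln(0.0329/0.0266)/(2πk) = 0.2126/(2π·101) = 3.350×10^-4 m·K/W
  R'_polyurethane foam = ln(0.0424/0.0329)/(2πk) = 0.2537/(2π·0.0293) = 1.378 m·K/W
  R'_cellular glass = ln(0.0606/0.0424)/(2πk) = 0.3571/(2π·0.0536) = 1.060 m·K/W
ΣR = 3.350×10^-4 + 1.378 + 1.060 = 2.438 m·K/W
Q' = ΔT/ΣR = (86 K − 299.6 K)/2.438 = -87.6 W/m
(Negative Q' ⇒ heat flows inward; heat gain = 87.6 W/m.)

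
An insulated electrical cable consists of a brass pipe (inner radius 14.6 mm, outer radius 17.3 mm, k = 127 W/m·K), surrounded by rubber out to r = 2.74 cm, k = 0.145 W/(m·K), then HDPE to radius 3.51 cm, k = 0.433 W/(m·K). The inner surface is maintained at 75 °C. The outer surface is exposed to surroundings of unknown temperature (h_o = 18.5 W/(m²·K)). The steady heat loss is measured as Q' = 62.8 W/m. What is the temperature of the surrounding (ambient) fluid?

Sum the resistances:
  R'_brass = ln(0.0173/0.0146)/(2πk) = 0.1697/(2π·127) = 2.126×10^-4 m·K/W
  R'_rubber = ln(0.0274/0.0173)/(2πk) = 0.4598/(2π·0.145) = 0.5047 m·K/W
  R'_HDPE = ln(0.0351/0.0274)/(2πk) = 0.2477/(2π·0.433) = 0.09103 m·K/W
  R'_conv,out = 1/(2πr h) = 1/(2π·0.0351·18.5) = 0.2451 m·K/W
ΣR = 0.8411 m·K/W
ΔT = Q'·ΣR = 62.8 × 0.8411 = 52.82 K
Heat flows outward, so T_out = T_in − ΔT = 75 − 52.82 = 22.2 °C

T_out = 22.2 °C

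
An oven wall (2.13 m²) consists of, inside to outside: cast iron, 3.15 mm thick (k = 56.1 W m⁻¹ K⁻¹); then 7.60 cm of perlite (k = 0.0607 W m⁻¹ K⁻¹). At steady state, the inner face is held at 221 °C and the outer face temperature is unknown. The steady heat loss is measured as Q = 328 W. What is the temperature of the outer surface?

Sum the resistances:
  R_cast iron = L/(kA) = 0.00315/(56.1·2.13) = 2.636×10^-5 K/W
  R_perlite = L/(kA) = 0.0760/(0.0607·2.13) = 0.5878 K/W
ΣR = 0.5878 K/W
ΔT = Q·ΣR = 328 × 0.5878 = 192.8 K
Heat flows outward, so T_out = T_in − ΔT = 221 − 192.8 = 28.2 °C

T_out = 28.2 °C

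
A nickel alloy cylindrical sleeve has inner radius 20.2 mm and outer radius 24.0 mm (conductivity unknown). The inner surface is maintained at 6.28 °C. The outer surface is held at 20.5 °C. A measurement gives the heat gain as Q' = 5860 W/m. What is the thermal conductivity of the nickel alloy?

ΣR = ΔT/Q' = |6.28 − 20.5|/5860 = 0.002427 m·K/W
ln(r₂/r₁)/(2πk) = 0.002427 ⇒ k = 0.1724/(2π·0.002427) = 11.3 W/m·K

k = 11.3 W/m·K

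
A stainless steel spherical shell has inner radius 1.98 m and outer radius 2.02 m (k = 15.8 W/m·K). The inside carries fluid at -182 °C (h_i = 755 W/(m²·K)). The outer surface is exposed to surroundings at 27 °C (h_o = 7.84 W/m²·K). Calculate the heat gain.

Q = 81500 W

Treat each layer as a resistance in series:
  R_conv,in = 1/(4πr²h) = 1/(4π·1.98²·755) = 2.689×10^-5 K/W
  R_stainless steel = (1/1.98 − 1/2.02)/(4πk) = 0.01000/(4π·15.8) = 5.037×10^-5 K/W
  R_conv,out = 1/(4πr²h) = 1/(4π·2.02²·7.84) = 0.002488 K/W
ΣR = 2.689×10^-5 + 5.037×10^-5 + 0.002488 = 0.002565 K/W
Q = ΔT/ΣR = (-182 °C − 27 °C)/0.002565 = -81500 W
(Negative Q ⇒ heat flows inward; heat gain = 81500 W.)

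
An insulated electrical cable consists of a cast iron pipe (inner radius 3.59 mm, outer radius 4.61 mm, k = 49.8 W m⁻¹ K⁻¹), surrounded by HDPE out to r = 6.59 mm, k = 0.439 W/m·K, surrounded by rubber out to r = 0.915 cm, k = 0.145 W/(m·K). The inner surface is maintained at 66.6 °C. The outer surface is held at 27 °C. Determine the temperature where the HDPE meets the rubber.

T = 56.1 °C

Series thermal resistances, inner to outer:
  R'_cast iron = ln(0.00461/0.00359)/(2πk) = 0.2501/(2π·49.8) = 7.992×10^-4 m·K/W
  R'_HDPE = ln(0.00659/0.00461)/(2πk) = 0.3573/(2π·0.439) = 0.1295 m·K/W
  R'_rubber = ln(0.00915/0.00659)/(2πk) = 0.3282/(2π·0.145) = 0.3602 m·K/W
ΣR = 7.992×10^-4 + 0.1295 + 0.3602 = 0.4905 m·K/W
Q' = ΔT/ΣR = (66.6 °C − 27 °C)/0.4905 = 80.73 W/m
From the inner boundary to the HDPE/rubber interface, ΣR_partial = 0.1303 m·K/W.
T_interface = T_in − Q'·ΣR_partial = 66.6 °C − (80.73)(0.1303) = 56.1 °C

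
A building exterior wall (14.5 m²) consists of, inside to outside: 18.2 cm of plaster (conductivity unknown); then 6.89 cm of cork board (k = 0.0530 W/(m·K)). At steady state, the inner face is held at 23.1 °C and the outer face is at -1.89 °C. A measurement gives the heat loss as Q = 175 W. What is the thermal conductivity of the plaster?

k = 0.236 W/m·K

ΣR = ΔT/Q = |23.1 − -1.89|/175 = 0.1428 K/W
Known resistances:
  R_cork board = L/(kA) = 0.0689/(0.0530·14.5) = 0.08966 K/W
R_plaster = ΣR − ΣR_known = 0.1428 − 0.08966 = 0.05314 K/W
L/(kA) = 0.05314 ⇒ k = 0.182/(0.05314·14.5) = 0.236 W/m·K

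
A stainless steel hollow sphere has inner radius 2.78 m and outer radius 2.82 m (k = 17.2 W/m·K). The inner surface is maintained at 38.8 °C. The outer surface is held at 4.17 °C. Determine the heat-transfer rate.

Q = 4πk·ΔT/(1/r₁ − 1/r₂) = 4π × 17.2 × 34.63 / (1/2.78 − 1/2.82) = 1.47×10^6 W

Q = 1470 kW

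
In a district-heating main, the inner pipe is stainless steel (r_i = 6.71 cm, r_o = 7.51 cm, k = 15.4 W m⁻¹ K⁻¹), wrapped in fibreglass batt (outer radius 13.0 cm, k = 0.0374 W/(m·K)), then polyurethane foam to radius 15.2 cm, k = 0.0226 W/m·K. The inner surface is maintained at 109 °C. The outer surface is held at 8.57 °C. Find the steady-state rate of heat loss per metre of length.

Resistance network (inner→outer):
  R'_stainless steel = ln(0.0751/0.0671)/(2πk) = 0.1126/(2π·15.4) = 0.001164 m·K/W
  R'_fibreglass batt = ln(0.130/0.0751)/(2πk) = 0.5487/(2π·0.0374) = 2.335 m·K/W
  R'_polyurethane foam = ln(0.152/0.130)/(2πk) = 0.1563/(2π·0.0226) = 1.101 m·K/W
ΣR = 0.001164 + 2.335 + 1.101 = 3.437 m·K/W
Q' = ΔT/ΣR = (109 °C − 8.57 °C)/3.437 = 29.2 W/m

Q' = 29.2 W/m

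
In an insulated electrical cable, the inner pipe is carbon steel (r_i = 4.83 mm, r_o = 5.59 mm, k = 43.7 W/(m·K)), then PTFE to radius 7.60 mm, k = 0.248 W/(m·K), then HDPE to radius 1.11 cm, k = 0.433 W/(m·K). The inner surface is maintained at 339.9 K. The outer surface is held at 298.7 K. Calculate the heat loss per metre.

Series thermal resistances, inner to outer:
  R'_carbon steel = ln(0.00559/0.00483)/(2πk) = 0.1461/(2π·43.7) = 5.322×10^-4 m·K/W
  R'_PTFE = ln(0.00760/0.00559)/(2πk) = 0.3072/(2π·0.248) = 0.1971 m·K/W
  R'_HDPE = ln(0.0111/0.00760)/(2πk) = 0.3788/(2π·0.433) = 0.1392 m·K/W
ΣR = 5.322×10^-4 + 0.1971 + 0.1392 = 0.3368 m·K/W
Q' = ΔT/ΣR = (339.9 K − 298.7 K)/0.3368 = 122 W/m

Q' = 122 W/m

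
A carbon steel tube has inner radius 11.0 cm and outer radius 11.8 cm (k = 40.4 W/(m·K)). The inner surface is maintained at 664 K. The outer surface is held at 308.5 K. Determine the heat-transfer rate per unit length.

Q' = 2πk·ΔT/ln(r₂/r₁) = 2π × 40.4 × 355.5 / ln(0.118/0.110) = 1.29×10^6 W/m

Q' = 1.29×10^6 W/m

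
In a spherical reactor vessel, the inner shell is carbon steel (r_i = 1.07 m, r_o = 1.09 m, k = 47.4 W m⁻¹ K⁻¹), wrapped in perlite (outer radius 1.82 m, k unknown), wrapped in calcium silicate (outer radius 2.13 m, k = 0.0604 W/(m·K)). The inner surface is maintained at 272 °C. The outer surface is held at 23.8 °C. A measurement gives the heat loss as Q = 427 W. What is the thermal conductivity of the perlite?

k = 0.0615 W/m·K

ΣR = ΔT/Q = |272 − 23.8|/427 = 0.5813 K/W
Known resistances:
  R_carbon steel = (1/1.07 − 1/1.09)/(4πk) = 0.01715/(4π·47.4) = 2.879×10^-5 K/W
  R_calcium silicate = (1/1.82 − 1/2.13)/(4πk) = 0.07997/(4π·0.0604) = 0.1054 K/W
R_perlite = ΣR − ΣR_known = 0.5813 − 0.1054 = 0.4759 K/W
(1/r₁−1/r₂)/(4πk) = 0.4759 ⇒ k = 0.3680/(4π·0.4759) = 0.0615 W/m·K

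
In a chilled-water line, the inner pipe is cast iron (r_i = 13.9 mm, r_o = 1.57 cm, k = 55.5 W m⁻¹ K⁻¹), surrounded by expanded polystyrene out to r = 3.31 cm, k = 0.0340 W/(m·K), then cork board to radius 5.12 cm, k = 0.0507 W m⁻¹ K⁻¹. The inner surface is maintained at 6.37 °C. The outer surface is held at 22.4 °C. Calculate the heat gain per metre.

Series thermal resistances, inner to outer:
  R'_cast iron = ln(0.0157/0.0139)/(2πk) = 0.1218/(2π·55.5) = 3.492×10^-4 m·K/W
  R'_expanded polystyrene = ln(0.0331/0.0157)/(2πk) = 0.7459/(2π·0.0340) = 3.491 m·K/W
  R'_cork board = ln(0.0512/0.0331)/(2πk) = 0.4362/(2π·0.0507) = 1.369 m·K/W
ΣR = 3.492×10^-4 + 3.491 + 1.369 = 4.860 m·K/W
Q' = ΔT/ΣR = (6.37 °C − 22.4 °C)/4.860 = -3.30 W/m
(Negative Q' ⇒ heat flows inward; heat gain = 3.30 W/m.)

Q' = 3.30 W/m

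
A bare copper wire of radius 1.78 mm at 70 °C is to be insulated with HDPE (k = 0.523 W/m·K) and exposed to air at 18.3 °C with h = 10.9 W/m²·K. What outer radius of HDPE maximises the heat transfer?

r_cr = 4.80 cm

For a cylinder, r_cr = k_ins/h = 0.523/10.9 = 0.0480 m = 4.80 cm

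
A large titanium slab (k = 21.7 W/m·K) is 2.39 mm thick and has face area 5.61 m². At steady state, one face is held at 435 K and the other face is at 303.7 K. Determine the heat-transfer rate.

Q = 6690 kW

Q = kA·ΔT/L = 21.7 × 5.61 × |435 K − 303.7 K| / 0.00239 = 6.69×10^6 W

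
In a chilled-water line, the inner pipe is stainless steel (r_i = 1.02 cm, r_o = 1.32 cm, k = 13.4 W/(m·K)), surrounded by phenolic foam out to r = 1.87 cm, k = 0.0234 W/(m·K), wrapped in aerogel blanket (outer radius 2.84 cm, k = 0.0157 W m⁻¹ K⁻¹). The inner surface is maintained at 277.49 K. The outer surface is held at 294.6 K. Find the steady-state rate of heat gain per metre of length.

Series thermal resistances, inner to outer:
  R'_stainless steel = ln(0.0132/0.0102)/(2πk) = 0.2578/(2π·13.4) = 0.003062 m·K/W
  R'_phenolic foam = ln(0.0187/0.0132)/(2πk) = 0.3483/(2π·0.0234) = 2.369 m·K/W
  R'_aerogel blanket = ln(0.0284/0.0187)/(2πk) = 0.4179/(2π·0.0157) = 4.236 m·K/W
ΣR = 0.003062 + 2.369 + 4.236 = 6.608 m·K/W
Q' = ΔT/ΣR = (277.49 K − 294.6 K)/6.608 = -2.59 W/m
(Negative Q' ⇒ heat flows inward; heat gain = 2.59 W/m.)

Q' = 2.59 W/m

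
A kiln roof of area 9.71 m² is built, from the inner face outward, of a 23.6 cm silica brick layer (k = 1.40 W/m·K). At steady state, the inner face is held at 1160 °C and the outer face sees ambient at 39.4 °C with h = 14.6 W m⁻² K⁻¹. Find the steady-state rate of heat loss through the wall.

Q = 45900 W

Treat each layer as a resistance in series:
  R_silica brick = L/(kA) = 0.236/(1.40·9.71) = 0.01736 K/W
  R_conv,out = 1/(hA) = 1/(14.6·9.71) = 0.007054 K/W
ΣR = 0.01736 + 0.007054 = 0.02441 K/W
Q = ΔT/ΣR = (1160 °C − 39.4 °C)/0.02441 = 45900 W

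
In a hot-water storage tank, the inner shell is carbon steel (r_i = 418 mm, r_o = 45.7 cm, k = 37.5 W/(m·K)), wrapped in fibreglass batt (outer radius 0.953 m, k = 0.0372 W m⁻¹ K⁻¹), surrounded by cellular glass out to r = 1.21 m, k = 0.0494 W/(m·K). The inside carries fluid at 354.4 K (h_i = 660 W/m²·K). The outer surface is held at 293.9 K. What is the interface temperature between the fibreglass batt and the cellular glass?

T = 301.7 K

Treat each layer as a resistance in series:
  R_conv,in = 1/(4πr²h) = 1/(4π·0.418²·660) = 6.901×10^-4 K/W
  R_carbon steel = (1/0.418 − 1/0.457)/(4πk) = 0.2042/(4π·37.5) = 4.332×10^-4 K/W
  R_fibreglass batt = (1/0.457 − 1/0.953)/(4πk) = 1.139/(4π·0.0372) = 2.436 K/W
  R_cellular glass = (1/0.953 − 1/1.21)/(4πk) = 0.2229/(4π·0.0494) = 0.3590 K/W
ΣR = 6.901×10^-4 + 4.332×10^-4 + 2.436 + 0.3590 = 2.796 K/W
Q = ΔT/ΣR = (354.4 K − 293.9 K)/2.796 = 21.64 W
From the inner boundary to the fibreglass batt/cellular glass interface, ΣR_partial = 2.437 K/W.
T_interface = T_in − Q·ΣR_partial = 354.4 K − (21.64)(2.437) = 301.7 K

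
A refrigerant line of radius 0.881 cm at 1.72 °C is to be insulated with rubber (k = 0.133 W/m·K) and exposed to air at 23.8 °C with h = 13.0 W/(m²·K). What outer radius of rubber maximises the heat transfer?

For a cylinder, r_cr = k_ins/h = 0.133/13.0 = 0.0102 m = 1.02 cm

r_cr = 1.02 cm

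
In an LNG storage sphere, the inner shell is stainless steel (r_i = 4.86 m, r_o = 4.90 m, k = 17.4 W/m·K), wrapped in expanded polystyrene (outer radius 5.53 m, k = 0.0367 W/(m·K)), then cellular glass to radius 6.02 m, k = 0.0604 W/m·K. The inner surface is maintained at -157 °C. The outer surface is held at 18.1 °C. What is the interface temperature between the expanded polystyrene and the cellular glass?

Treat each layer as a resistance in series:
  R_stainless steel = (1/4.86 − 1/4.90)/(4πk) = 0.001680/(4π·17.4) = 7.682×10^-6 K/W
  R_expanded polystyrene = (1/4.90 − 1/5.53)/(4πk) = 0.02325/(4π·0.0367) = 0.05041 K/W
  R_cellular glass = (1/5.53 − 1/6.02)/(4πk) = 0.01472/(4π·0.0604) = 0.01939 K/W
ΣR = 7.682×10^-6 + 0.05041 + 0.01939 = 0.06981 K/W
Q = ΔT/ΣR = (-157 °C − 18.1 °C)/0.06981 = -2508 W
From the inner boundary to the expanded polystyrene/cellular glass interface, ΣR_partial = 0.05042 K/W.
T_interface = T_in − Q·ΣR_partial = -157 °C − (-2508)(0.05042) = -30.5 °C

T = -30.5 °C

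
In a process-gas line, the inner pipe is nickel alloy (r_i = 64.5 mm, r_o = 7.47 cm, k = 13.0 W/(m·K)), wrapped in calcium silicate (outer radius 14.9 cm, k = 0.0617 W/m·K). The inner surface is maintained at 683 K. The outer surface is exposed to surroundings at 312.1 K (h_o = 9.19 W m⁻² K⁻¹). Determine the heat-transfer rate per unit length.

Series thermal resistances, inner to outer:
  R'_nickel alloy = ln(0.0747/0.0645)/(2πk) = 0.1468/(2π·13.0) = 0.001797 m·K/W
  R'_calcium silicate = ln(0.149/0.0747)/(2πk) = 0.6905/(2π·0.0617) = 1.781 m·K/W
  R'_conv,out = 1/(2πr h) = 1/(2π·0.149·9.19) = 0.1162 m·K/W
ΣR = 0.001797 + 1.781 + 0.1162 = 1.899 m·K/W
Q' = ΔT/ΣR = (683 K − 312.1 K)/1.899 = 195 W/m

Q' = 195 W/m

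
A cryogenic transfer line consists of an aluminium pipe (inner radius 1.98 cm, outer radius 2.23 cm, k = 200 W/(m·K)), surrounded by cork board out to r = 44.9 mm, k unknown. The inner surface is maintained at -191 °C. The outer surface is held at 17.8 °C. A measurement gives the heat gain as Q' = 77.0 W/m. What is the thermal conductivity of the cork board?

k = 0.0411 W/m·K

ΣR = ΔT/Q' = |-191 − 17.8|/77.0 = 2.712 m·K/W
Known resistances:
  R'_aluminium = ln(0.0223/0.0198)/(2πk) = 0.1189/(2π·200) = 9.462×10^-5 m·K/W
R_cork board = ΣR − ΣR_known = 2.712 − 9.462×10^-5 = 2.712 m·K/W
ln(r₂/r₁)/(2πk) = 2.712 ⇒ k = 0.6999/(2π·2.712) = 0.0411 W/m·K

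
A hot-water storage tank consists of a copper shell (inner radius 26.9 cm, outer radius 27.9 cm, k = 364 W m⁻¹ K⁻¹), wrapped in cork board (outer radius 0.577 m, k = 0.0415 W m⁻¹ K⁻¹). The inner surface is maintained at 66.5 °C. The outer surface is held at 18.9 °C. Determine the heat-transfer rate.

Series thermal resistances, inner to outer:
  R_copper = (1/0.269 − 1/0.279)/(4πk) = 0.1332/(4π·364) = 2.913×10^-5 K/W
  R_cork board = (1/0.279 − 1/0.577)/(4πk) = 1.851/(4π·0.0415) = 3.550 K/W
ΣR = 2.913×10^-5 + 3.550 = 3.550 K/W
Q = ΔT/ΣR = (66.5 °C − 18.9 °C)/3.550 = 13.4 W

Q = 13.4 W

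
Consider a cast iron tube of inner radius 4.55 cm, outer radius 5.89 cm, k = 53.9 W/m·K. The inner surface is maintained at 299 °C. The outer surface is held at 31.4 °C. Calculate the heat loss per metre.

Q' = 2πk·ΔT/ln(r₂/r₁) = 2π × 53.9 × 267.6 / ln(0.0589/0.0455) = 3.51×10^5 W/m

Q' = 351 kW/m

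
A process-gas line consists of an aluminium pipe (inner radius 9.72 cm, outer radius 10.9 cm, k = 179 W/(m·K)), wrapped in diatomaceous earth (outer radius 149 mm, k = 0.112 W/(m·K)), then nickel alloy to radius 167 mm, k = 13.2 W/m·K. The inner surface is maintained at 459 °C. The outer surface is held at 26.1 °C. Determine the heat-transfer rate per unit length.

Series thermal resistances, inner to outer:
  R'_aluminium = ln(0.109/0.0972)/(2πk) = 0.1146/(2π·179) = 1.019×10^-4 m·K/W
  R'_diatomaceous earth = ln(0.149/0.109)/(2πk) = 0.3126/(2π·0.112) = 0.4442 m·K/W
  R'_nickel alloy = ln(0.167/0.149)/(2πk) = 0.1140/(2π·13.2) = 0.001375 m·K/W
ΣR = 1.019×10^-4 + 0.4442 + 0.001375 = 0.4457 m·K/W
Q' = ΔT/ΣR = (459 °C − 26.1 °C)/0.4457 = 971 W/m

Q' = 971 W/m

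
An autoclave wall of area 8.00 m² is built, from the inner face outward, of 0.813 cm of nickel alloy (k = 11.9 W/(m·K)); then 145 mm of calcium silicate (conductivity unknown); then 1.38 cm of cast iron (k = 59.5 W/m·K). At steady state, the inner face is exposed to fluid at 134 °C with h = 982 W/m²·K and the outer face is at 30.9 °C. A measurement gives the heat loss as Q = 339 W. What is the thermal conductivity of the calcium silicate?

k = 0.0596 W/m·K

ΣR = ΔT/Q = |134 − 30.9|/339 = 0.3041 K/W
Known resistances:
  R_conv,in = 1/(hA) = 1/(982·8.00) = 1.273×10^-4 K/W
  R_nickel alloy = L/(kA) = 0.00813/(11.9·8.00) = 8.540×10^-5 K/W
  R_cast iron = L/(kA) = 0.0138/(59.5·8.00) = 2.899×10^-5 K/W
R_calcium silicate = ΣR − ΣR_known = 0.3041 − 2.417×10^-4 = 0.3039 K/W
L/(kA) = 0.3039 ⇒ k = 0.145/(0.3039·8.00) = 0.0596 W/m·K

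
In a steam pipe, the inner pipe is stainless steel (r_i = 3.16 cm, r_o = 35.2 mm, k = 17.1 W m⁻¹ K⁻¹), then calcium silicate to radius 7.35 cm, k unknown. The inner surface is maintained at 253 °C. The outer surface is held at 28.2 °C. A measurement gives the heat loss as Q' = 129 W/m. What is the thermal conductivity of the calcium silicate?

ΣR = ΔT/Q' = |253 − 28.2|/129 = 1.743 m·K/W
Known resistances:
  R'_stainless steel = ln(0.0352/0.0316)/(2πk) = 0.1079/(2π·17.1) = 0.001004 m·K/W
R_calcium silicate = ΣR − ΣR_known = 1.743 − 0.001004 = 1.742 m·K/W
ln(r₂/r₁)/(2πk) = 1.742 ⇒ k = 0.7362/(2π·1.742) = 0.0673 W/m·K

k = 0.0673 W/m·K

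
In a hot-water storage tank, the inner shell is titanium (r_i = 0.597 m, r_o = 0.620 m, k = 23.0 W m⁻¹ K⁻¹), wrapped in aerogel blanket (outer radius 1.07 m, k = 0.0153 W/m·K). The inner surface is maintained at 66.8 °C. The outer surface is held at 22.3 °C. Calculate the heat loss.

Resistance network (inner→outer):
  R_titanium = (1/0.597 − 1/0.620)/(4πk) = 0.06214/(4π·23.0) = 2.150×10^-4 K/W
  R_aerogel blanket = (1/0.620 − 1/1.07)/(4πk) = 0.6783/(4π·0.0153) = 3.528 K/W
ΣR = 2.150×10^-4 + 3.528 = 3.528 K/W
Q = ΔT/ΣR = (66.8 °C − 22.3 °C)/3.528 = 12.6 W

Q = 12.6 W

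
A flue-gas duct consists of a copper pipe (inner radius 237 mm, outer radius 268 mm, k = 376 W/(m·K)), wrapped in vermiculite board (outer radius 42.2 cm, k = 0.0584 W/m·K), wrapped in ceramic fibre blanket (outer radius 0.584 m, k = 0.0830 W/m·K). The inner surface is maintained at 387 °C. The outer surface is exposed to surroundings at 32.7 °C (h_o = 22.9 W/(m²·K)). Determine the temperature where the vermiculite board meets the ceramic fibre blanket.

Treat each layer as a resistance in series:
  R'_copper = ln(0.268/0.237)/(2πk) = 0.1229/(2π·376) = 5.203×10^-5 m·K/W
  R'_vermiculite board = ln(0.422/0.268)/(2πk) = 0.4540/(2π·0.0584) = 1.237 m·K/W
  R'_ceramic fibre blanket = ln(0.584/0.422)/(2πk) = 0.3249/(2π·0.0830) = 0.6230 m·K/W
  R'_conv,out = 1/(2πr h) = 1/(2π·0.584·22.9) = 0.01190 m·K/W
ΣR = 5.203×10^-5 + 1.237 + 0.6230 + 0.01190 = 1.872 m·K/W
Q' = ΔT/ΣR = (387 °C − 32.7 °C)/1.872 = 189.3 W/m
From the inner boundary to the vermiculite board/ceramic fibre blanket interface, ΣR_partial = 1.237 m·K/W.
T_interface = T_in − Q'·ΣR_partial = 387 °C − (189.3)(1.237) = 153 °C

T = 153 °C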